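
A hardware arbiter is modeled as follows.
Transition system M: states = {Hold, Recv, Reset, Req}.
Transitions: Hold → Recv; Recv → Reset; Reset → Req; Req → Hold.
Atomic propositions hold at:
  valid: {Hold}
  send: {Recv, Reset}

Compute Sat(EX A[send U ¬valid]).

{Hold, Recv, Reset}

Sat(¬valid) = {Recv, Reset, Req}
A[send U ¬valid]: least fixpoint, start Z0 = Sat(¬valid) = {Recv, Reset, Req}, add states in Sat(send) with every successor in Z. Already a fixed point.
Sat(A[send U ¬valid]) = {Recv, Reset, Req}
Sat(EX A[send U ¬valid]) = {s : some successor in {Recv, Reset, Req}} = {Hold, Recv, Reset}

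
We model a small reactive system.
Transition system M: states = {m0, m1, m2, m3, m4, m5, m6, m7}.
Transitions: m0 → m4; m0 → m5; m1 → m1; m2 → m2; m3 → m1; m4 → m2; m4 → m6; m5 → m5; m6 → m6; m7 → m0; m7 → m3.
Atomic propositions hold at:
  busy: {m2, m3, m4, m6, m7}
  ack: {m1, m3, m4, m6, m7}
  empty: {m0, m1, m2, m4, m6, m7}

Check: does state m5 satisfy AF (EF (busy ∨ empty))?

Sat(busy ∨ empty) = {m0, m1, m2, m3, m4, m6, m7}
EF (busy ∨ empty): least fixpoint, start Z0 = {m0, m1, m2, m3, m4, m6, m7}, add states with some successor in Z. Already a fixed point.
Sat(EF (busy ∨ empty)) = {m0, m1, m2, m3, m4, m6, m7}
AF (EF (busy ∨ empty)): least fixpoint, start Z0 = {m0, m1, m2, m3, m4, m6, m7}, add states with every successor in Z. Already a fixed point.
Sat(AF (EF (busy ∨ empty))) = {m0, m1, m2, m3, m4, m6, m7}
m5 ∉ Sat(AF (EF (busy ∨ empty))) = {m0, m1, m2, m3, m4, m6, m7}, so the formula does not hold at m5.

No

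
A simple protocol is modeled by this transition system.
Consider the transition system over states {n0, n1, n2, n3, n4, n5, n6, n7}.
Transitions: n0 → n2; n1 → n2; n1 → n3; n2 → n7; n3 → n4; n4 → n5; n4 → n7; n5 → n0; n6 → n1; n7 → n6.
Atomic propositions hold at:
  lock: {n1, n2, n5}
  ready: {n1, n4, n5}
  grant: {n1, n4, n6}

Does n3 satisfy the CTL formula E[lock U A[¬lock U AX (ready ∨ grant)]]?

Yes

Sat(¬lock) = {n0, n3, n4, n6, n7}
Sat(ready ∨ grant) = {n1, n4, n5, n6}
Sat(AX (ready ∨ grant)) = {s : every successor in {n1, n4, n5, n6}} = {n3, n6, n7}
A[¬lock U AX (ready ∨ grant)]: least fixpoint, start Z0 = Sat(AX (ready ∨ grant)) = {n3, n6, n7}, add states in Sat(¬lock) with every successor in Z. Already a fixed point.
Sat(A[¬lock U AX (ready ∨ grant)]) = {n3, n6, n7}
E[lock U A[¬lock U AX (ready ∨ grant)]]: least fixpoint, start Z0 = Sat(A[¬lock U AX (ready ∨ grant)]) = {n3, n6, n7}, add states in Sat(lock) with some successor in Z. Z1 = {n1, n2, n3, n6, n7}; fixed.
Sat(E[lock U A[¬lock U AX (ready ∨ grant)]]) = {n1, n2, n3, n6, n7}
n3 ∈ Sat(E[lock U A[¬lock U AX (ready ∨ grant)]]) = {n1, n2, n3, n6, n7}, so the formula holds at n3.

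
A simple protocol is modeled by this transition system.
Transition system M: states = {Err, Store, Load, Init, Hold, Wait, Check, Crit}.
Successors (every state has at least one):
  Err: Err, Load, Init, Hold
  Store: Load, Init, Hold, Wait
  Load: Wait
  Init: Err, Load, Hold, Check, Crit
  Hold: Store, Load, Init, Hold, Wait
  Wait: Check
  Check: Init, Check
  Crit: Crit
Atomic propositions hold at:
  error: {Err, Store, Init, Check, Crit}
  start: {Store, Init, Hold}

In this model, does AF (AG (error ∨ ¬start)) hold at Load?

Sat(¬start) = {Err, Load, Wait, Check, Crit}
Sat(error ∨ ¬start) = {Err, Store, Load, Init, Wait, Check, Crit}
AG (error ∨ ¬start): greatest fixpoint, start Z0 = {Err, Store, Load, Init, Wait, Check, Crit}, keep only states in Sat with every successor in Z. Z1 = {Load, Wait, Check, Crit}; Z2 = {Load, Wait, Crit}; Z3 = {Load, Crit}; Z4 = {Crit}; fixed.
Sat(AG (error ∨ ¬start)) = {Crit}
AF (AG (error ∨ ¬start)): least fixpoint, start Z0 = {Crit}, add states with every successor in Z. Already a fixed point.
Sat(AF (AG (error ∨ ¬start))) = {Crit}
Load ∉ Sat(AF (AG (error ∨ ¬start))) = {Crit}, so the formula does not hold at Load.

No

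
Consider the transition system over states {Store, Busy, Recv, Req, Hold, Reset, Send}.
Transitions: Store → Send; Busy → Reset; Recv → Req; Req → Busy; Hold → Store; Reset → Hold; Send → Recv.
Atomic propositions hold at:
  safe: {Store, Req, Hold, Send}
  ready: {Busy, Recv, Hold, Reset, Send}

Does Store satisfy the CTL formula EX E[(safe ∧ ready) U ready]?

Sat(safe ∧ ready) = {Hold, Send}
E[(safe ∧ ready) U ready]: least fixpoint, start Z0 = Sat(ready) = {Busy, Recv, Hold, Reset, Send}, add states in Sat(safe ∧ ready) with some successor in Z. Already a fixed point.
Sat(E[(safe ∧ ready) U ready]) = {Busy, Recv, Hold, Reset, Send}
Sat(EX E[(safe ∧ ready) U ready]) = {s : some successor in {Busy, Recv, Hold, Reset, Send}} = {Store, Busy, Req, Reset, Send}
Store ∈ Sat(EX E[(safe ∧ ready) U ready]) = {Store, Busy, Req, Reset, Send}, so the formula holds at Store.

Yes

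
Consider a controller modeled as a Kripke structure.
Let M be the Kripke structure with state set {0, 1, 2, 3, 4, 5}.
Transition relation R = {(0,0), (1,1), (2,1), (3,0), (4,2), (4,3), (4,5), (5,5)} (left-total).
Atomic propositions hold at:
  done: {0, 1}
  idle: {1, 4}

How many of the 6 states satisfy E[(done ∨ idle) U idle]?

Sat(done ∨ idle) = {0, 1, 4}
E[(done ∨ idle) U idle]: least fixpoint, start Z0 = Sat(idle) = {1, 4}, add states in Sat(done ∨ idle) with some successor in Z. Already a fixed point.
Sat(E[(done ∨ idle) U idle]) = {1, 4}
|Sat(E[(done ∨ idle) U idle])| = |{1, 4}| = 2.

2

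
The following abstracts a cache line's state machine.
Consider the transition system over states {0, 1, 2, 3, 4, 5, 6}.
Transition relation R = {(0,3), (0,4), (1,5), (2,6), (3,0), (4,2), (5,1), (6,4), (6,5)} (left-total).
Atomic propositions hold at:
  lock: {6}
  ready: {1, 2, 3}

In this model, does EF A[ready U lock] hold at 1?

A[ready U lock]: least fixpoint, start Z0 = Sat(lock) = {6}, add states in Sat(ready) with every successor in Z. Z1 = {2, 6}; fixed.
Sat(A[ready U lock]) = {2, 6}
EF A[ready U lock]: least fixpoint, start Z0 = {2, 6}, add states with some successor in Z. Z1 = {2, 4, 6}; Z2 = {0, 2, 4, 6}; Z3 = {0, 2, 3, 4, 6}; fixed.
Sat(EF A[ready U lock]) = {0, 2, 3, 4, 6}
1 ∉ Sat(EF A[ready U lock]) = {0, 2, 3, 4, 6}, so the formula does not hold at 1.

No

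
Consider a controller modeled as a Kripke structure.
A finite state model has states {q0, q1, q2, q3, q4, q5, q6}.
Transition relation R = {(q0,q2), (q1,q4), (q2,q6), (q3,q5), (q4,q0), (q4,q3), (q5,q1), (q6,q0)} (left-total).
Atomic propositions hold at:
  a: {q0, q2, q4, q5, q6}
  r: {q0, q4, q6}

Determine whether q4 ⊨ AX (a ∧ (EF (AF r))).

AF r: least fixpoint, start Z0 = {q0, q4, q6}, add states with every successor in Z. Z1 = {q0, q1, q2, q4, q6}; Z2 = {q0, q1, q2, q4, q5, q6}; Z3 = {q0, q1, q2, q3, q4, q5, q6}; fixed.
Sat(AF r) = {q0, q1, q2, q3, q4, q5, q6}
EF (AF r): least fixpoint, start Z0 = {q0, q1, q2, q3, q4, q5, q6}, add states with some successor in Z. Already a fixed point.
Sat(EF (AF r)) = {q0, q1, q2, q3, q4, q5, q6}
Sat(a ∧ (EF (AF r))) = {q0, q2, q4, q5, q6}
Sat(AX (a ∧ (EF (AF r)))) = {s : every successor in {q0, q2, q4, q5, q6}} = {q0, q1, q2, q3, q6}
q4 ∉ Sat(AX (a ∧ (EF (AF r)))) = {q0, q1, q2, q3, q6}, so the formula does not hold at q4.

No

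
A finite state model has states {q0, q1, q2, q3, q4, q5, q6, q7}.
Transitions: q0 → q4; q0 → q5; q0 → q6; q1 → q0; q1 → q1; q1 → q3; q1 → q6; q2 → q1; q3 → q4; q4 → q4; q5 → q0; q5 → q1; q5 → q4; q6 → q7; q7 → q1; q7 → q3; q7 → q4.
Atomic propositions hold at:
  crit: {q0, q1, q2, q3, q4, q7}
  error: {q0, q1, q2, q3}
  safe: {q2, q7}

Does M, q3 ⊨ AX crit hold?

Yes

Sat(AX crit) = {s : every successor in {q0, q1, q2, q3, q4, q7}} = {q2, q3, q4, q5, q6, q7}
q3 ∈ Sat(AX crit) = {q2, q3, q4, q5, q6, q7}, so the formula holds at q3.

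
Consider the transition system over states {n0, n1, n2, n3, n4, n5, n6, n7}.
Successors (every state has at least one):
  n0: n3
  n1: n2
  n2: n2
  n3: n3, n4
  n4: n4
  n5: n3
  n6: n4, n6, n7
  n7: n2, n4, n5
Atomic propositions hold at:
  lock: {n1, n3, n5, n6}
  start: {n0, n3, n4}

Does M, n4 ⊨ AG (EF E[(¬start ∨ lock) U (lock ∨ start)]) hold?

Sat(¬start) = {n1, n2, n5, n6, n7}
Sat(¬start ∨ lock) = {n1, n2, n3, n5, n6, n7}
Sat(lock ∨ start) = {n0, n1, n3, n4, n5, n6}
E[(¬start ∨ lock) U (lock ∨ start)]: least fixpoint, start Z0 = Sat((lock ∨ start)) = {n0, n1, n3, n4, n5, n6}, add states in Sat(¬start ∨ lock) with some successor in Z. Z1 = {n0, n1, n3, n4, n5, n6, n7}; fixed.
Sat(E[(¬start ∨ lock) U (lock ∨ start)]) = {n0, n1, n3, n4, n5, n6, n7}
EF E[(¬start ∨ lock) U (lock ∨ start)]: least fixpoint, start Z0 = {n0, n1, n3, n4, n5, n6, n7}, add states with some successor in Z. Already a fixed point.
Sat(EF E[(¬start ∨ lock) U (lock ∨ start)]) = {n0, n1, n3, n4, n5, n6, n7}
AG (EF E[(¬start ∨ lock) U (lock ∨ start)]): greatest fixpoint, start Z0 = {n0, n1, n3, n4, n5, n6, n7}, keep only states in Sat with every successor in Z. Z1 = {n0, n3, n4, n5, n6}; Z2 = {n0, n3, n4, n5}; fixed.
Sat(AG (EF E[(¬start ∨ lock) U (lock ∨ start)])) = {n0, n3, n4, n5}
n4 ∈ Sat(AG (EF E[(¬start ∨ lock) U (lock ∨ start)])) = {n0, n3, n4, n5}, so the formula holds at n4.

Yes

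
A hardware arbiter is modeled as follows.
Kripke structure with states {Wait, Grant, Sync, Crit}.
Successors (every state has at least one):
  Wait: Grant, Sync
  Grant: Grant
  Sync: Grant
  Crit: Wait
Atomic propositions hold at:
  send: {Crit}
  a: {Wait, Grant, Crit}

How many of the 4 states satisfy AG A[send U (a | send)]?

1

Sat(a | send) = {Wait, Grant, Crit}
A[send U (a | send)]: least fixpoint, start Z0 = Sat((a | send)) = {Wait, Grant, Crit}, add states in Sat(send) with every successor in Z. Already a fixed point.
Sat(A[send U (a | send)]) = {Wait, Grant, Crit}
AG A[send U (a | send)]: greatest fixpoint, start Z0 = {Wait, Grant, Crit}, keep only states in Sat with every successor in Z. Z1 = {Grant, Crit}; Z2 = {Grant}; fixed.
Sat(AG A[send U (a | send)]) = {Grant}
|Sat(AG A[send U (a | send)])| = |{Grant}| = 1.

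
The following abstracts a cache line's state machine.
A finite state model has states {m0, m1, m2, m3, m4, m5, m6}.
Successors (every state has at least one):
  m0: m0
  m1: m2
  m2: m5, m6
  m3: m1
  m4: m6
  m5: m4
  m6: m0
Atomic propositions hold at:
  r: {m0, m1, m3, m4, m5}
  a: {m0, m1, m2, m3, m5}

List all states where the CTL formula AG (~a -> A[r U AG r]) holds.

{m0}

Sat(~a) = {m4, m6}
AG r: greatest fixpoint, start Z0 = {m0, m1, m3, m4, m5}, keep only states in Sat with every successor in Z. Z1 = {m0, m3, m5}; Z2 = {m0}; fixed.
Sat(AG r) = {m0}
A[r U AG r]: least fixpoint, start Z0 = Sat(AG r) = {m0}, add states in Sat(r) with every successor in Z. Already a fixed point.
Sat(A[r U AG r]) = {m0}
Sat(~a -> A[r U AG r]) = {m0, m1, m2, m3, m5}
AG (~a -> A[r U AG r]): greatest fixpoint, start Z0 = {m0, m1, m2, m3, m5}, keep only states in Sat with every successor in Z. Z1 = {m0, m1, m3}; Z2 = {m0, m3}; Z3 = {m0}; fixed.
Sat(AG (~a -> A[r U AG r])) = {m0}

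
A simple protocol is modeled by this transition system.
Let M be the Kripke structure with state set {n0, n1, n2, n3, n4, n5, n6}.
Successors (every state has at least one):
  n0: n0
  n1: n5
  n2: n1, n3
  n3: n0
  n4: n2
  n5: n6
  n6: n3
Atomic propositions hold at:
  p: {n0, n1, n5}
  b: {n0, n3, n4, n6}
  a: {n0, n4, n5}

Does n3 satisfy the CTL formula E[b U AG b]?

Yes

AG b: greatest fixpoint, start Z0 = {n0, n3, n4, n6}, keep only states in Sat with every successor in Z. Z1 = {n0, n3, n6}; fixed.
Sat(AG b) = {n0, n3, n6}
E[b U AG b]: least fixpoint, start Z0 = Sat(AG b) = {n0, n3, n6}, add states in Sat(b) with some successor in Z. Already a fixed point.
Sat(E[b U AG b]) = {n0, n3, n6}
n3 ∈ Sat(E[b U AG b]) = {n0, n3, n6}, so the formula holds at n3.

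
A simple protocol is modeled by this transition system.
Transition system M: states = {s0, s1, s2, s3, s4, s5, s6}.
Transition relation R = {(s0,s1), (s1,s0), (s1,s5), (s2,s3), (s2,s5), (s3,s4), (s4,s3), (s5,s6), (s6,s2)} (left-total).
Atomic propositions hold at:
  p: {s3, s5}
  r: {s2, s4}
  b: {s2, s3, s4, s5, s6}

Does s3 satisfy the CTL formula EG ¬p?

Sat(¬p) = {s0, s1, s2, s4, s6}
EG ¬p: greatest fixpoint, start Z0 = {s0, s1, s2, s4, s6}, keep only states in Sat with some successor in Z. Z1 = {s0, s1, s6}; Z2 = {s0, s1}; fixed.
Sat(EG ¬p) = {s0, s1}
s3 ∉ Sat(EG ¬p) = {s0, s1}, so the formula does not hold at s3.

No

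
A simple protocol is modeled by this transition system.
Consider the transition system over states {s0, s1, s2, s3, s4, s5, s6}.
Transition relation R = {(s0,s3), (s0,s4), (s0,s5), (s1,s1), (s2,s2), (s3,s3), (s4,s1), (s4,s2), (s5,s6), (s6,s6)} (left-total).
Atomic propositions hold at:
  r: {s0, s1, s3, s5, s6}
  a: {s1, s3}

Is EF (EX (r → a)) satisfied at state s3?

Yes

Sat(r → a) = {s1, s2, s3, s4}
Sat(EX (r → a)) = {s : some successor in {s1, s2, s3, s4}} = {s0, s1, s2, s3, s4}
EF (EX (r → a)): least fixpoint, start Z0 = {s0, s1, s2, s3, s4}, add states with some successor in Z. Already a fixed point.
Sat(EF (EX (r → a))) = {s0, s1, s2, s3, s4}
s3 ∈ Sat(EF (EX (r → a))) = {s0, s1, s2, s3, s4}, so the formula holds at s3.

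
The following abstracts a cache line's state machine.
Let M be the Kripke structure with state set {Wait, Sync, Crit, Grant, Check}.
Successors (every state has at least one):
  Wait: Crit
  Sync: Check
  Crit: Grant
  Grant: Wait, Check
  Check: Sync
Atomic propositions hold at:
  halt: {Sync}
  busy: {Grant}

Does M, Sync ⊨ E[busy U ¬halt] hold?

Sat(¬halt) = {Wait, Crit, Grant, Check}
E[busy U ¬halt]: least fixpoint, start Z0 = Sat(¬halt) = {Wait, Crit, Grant, Check}, add states in Sat(busy) with some successor in Z. Already a fixed point.
Sat(E[busy U ¬halt]) = {Wait, Crit, Grant, Check}
Sync ∉ Sat(E[busy U ¬halt]) = {Wait, Crit, Grant, Check}, so the formula does not hold at Sync.

No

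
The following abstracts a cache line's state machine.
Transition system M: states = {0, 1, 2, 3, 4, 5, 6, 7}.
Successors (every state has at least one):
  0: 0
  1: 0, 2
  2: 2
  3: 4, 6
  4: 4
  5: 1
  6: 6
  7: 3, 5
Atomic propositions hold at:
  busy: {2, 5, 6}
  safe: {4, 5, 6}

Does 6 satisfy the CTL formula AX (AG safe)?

AG safe: greatest fixpoint, start Z0 = {4, 5, 6}, keep only states in Sat with every successor in Z. Z1 = {4, 6}; fixed.
Sat(AG safe) = {4, 6}
Sat(AX (AG safe)) = {s : every successor in {4, 6}} = {3, 4, 6}
6 ∈ Sat(AX (AG safe)) = {3, 4, 6}, so the formula holds at 6.

Yes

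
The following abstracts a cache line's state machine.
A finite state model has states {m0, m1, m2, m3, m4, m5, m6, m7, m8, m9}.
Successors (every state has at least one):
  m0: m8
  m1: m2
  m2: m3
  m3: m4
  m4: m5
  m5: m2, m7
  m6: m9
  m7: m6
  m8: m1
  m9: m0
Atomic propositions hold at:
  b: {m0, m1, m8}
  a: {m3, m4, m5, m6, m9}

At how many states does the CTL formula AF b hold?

6

AF b: least fixpoint, start Z0 = {m0, m1, m8}, add states with every successor in Z. Z1 = {m0, m1, m8, m9}; Z2 = {m0, m1, m6, m8, m9}; Z3 = {m0, m1, m6, m7, m8, m9}; fixed.
Sat(AF b) = {m0, m1, m6, m7, m8, m9}
|Sat(AF b)| = |{m0, m1, m6, m7, m8, m9}| = 6.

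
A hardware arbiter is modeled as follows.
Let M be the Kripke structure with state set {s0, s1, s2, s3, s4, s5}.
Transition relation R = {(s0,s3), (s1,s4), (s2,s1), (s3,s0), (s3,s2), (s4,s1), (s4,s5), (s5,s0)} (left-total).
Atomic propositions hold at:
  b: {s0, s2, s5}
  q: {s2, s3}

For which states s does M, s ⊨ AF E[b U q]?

{s0, s2, s3, s5}

E[b U q]: least fixpoint, start Z0 = Sat(q) = {s2, s3}, add states in Sat(b) with some successor in Z. Z1 = {s0, s2, s3}; Z2 = {s0, s2, s3, s5}; fixed.
Sat(E[b U q]) = {s0, s2, s3, s5}
AF E[b U q]: least fixpoint, start Z0 = {s0, s2, s3, s5}, add states with every successor in Z. Already a fixed point.
Sat(AF E[b U q]) = {s0, s2, s3, s5}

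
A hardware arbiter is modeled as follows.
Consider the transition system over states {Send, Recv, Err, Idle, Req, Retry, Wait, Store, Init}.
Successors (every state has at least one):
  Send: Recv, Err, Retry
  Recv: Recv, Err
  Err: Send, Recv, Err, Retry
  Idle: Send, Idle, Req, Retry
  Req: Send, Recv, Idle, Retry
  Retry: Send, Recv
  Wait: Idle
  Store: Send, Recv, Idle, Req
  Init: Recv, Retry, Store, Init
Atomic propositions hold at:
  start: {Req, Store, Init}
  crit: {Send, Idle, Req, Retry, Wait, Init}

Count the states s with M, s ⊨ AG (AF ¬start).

Sat(¬start) = {Send, Recv, Err, Idle, Retry, Wait}
AF ¬start: least fixpoint, start Z0 = {Send, Recv, Err, Idle, Retry, Wait}, add states with every successor in Z. Z1 = {Send, Recv, Err, Idle, Req, Retry, Wait}; Z2 = {Send, Recv, Err, Idle, Req, Retry, Wait, Store}; fixed.
Sat(AF ¬start) = {Send, Recv, Err, Idle, Req, Retry, Wait, Store}
AG (AF ¬start): greatest fixpoint, start Z0 = {Send, Recv, Err, Idle, Req, Retry, Wait, Store}, keep only states in Sat with every successor in Z. Already a fixed point.
Sat(AG (AF ¬start)) = {Send, Recv, Err, Idle, Req, Retry, Wait, Store}
|Sat(AG (AF ¬start))| = |{Send, Recv, Err, Idle, Req, Retry, Wait, Store}| = 8.

8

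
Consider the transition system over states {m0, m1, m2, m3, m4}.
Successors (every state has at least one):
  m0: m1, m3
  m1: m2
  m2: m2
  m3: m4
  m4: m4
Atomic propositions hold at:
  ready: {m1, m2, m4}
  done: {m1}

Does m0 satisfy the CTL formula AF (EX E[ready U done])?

E[ready U done]: least fixpoint, start Z0 = Sat(done) = {m1}, add states in Sat(ready) with some successor in Z. Already a fixed point.
Sat(E[ready U done]) = {m1}
Sat(EX E[ready U done]) = {s : some successor in {m1}} = {m0}
AF (EX E[ready U done]): least fixpoint, start Z0 = {m0}, add states with every successor in Z. Already a fixed point.
Sat(AF (EX E[ready U done])) = {m0}
m0 ∈ Sat(AF (EX E[ready U done])) = {m0}, so the formula holds at m0.

Yes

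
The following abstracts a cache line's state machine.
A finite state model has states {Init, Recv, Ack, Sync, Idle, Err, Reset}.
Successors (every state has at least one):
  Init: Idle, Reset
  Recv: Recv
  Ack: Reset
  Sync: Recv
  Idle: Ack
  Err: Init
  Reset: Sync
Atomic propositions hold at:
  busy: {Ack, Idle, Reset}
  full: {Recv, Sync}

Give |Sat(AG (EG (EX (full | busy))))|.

6

Sat(full | busy) = {Recv, Ack, Sync, Idle, Reset}
Sat(EX (full | busy)) = {s : some successor in {Recv, Ack, Sync, Idle, Reset}} = {Init, Recv, Ack, Sync, Idle, Reset}
EG (EX (full | busy)): greatest fixpoint, start Z0 = {Init, Recv, Ack, Sync, Idle, Reset}, keep only states in Sat with some successor in Z. Already a fixed point.
Sat(EG (EX (full | busy))) = {Init, Recv, Ack, Sync, Idle, Reset}
AG (EG (EX (full | busy))): greatest fixpoint, start Z0 = {Init, Recv, Ack, Sync, Idle, Reset}, keep only states in Sat with every successor in Z. Already a fixed point.
Sat(AG (EG (EX (full | busy)))) = {Init, Recv, Ack, Sync, Idle, Reset}
|Sat(AG (EG (EX (full | busy))))| = |{Init, Recv, Ack, Sync, Idle, Reset}| = 6.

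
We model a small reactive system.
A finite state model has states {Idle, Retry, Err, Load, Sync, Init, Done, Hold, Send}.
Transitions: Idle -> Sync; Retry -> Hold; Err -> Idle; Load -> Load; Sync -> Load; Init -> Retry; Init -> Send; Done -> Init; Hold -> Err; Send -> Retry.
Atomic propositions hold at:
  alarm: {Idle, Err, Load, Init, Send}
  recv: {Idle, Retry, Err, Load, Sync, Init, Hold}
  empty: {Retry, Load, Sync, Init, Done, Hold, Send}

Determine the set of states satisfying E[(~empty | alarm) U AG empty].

Sat(~empty) = {Idle, Err}
Sat(~empty | alarm) = {Idle, Err, Load, Init, Send}
AG empty: greatest fixpoint, start Z0 = {Retry, Load, Sync, Init, Done, Hold, Send}, keep only states in Sat with every successor in Z. Z1 = {Retry, Load, Sync, Init, Done, Send}; Z2 = {Load, Sync, Init, Done, Send}; Z3 = {Load, Sync, Done}; Z4 = {Load, Sync}; fixed.
Sat(AG empty) = {Load, Sync}
E[(~empty | alarm) U AG empty]: least fixpoint, start Z0 = Sat(AG empty) = {Load, Sync}, add states in Sat(~empty | alarm) with some successor in Z. Z1 = {Idle, Load, Sync}; Z2 = {Idle, Err, Load, Sync}; fixed.
Sat(E[(~empty | alarm) U AG empty]) = {Idle, Err, Load, Sync}

{Idle, Err, Load, Sync}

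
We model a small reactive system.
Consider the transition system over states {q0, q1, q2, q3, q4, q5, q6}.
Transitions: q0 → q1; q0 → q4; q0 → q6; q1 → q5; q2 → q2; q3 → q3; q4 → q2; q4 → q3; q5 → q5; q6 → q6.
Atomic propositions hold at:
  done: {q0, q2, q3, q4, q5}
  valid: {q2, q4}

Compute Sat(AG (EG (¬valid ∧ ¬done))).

Sat(¬valid) = {q0, q1, q3, q5, q6}
Sat(¬done) = {q1, q6}
Sat(¬valid ∧ ¬done) = {q1, q6}
EG (¬valid ∧ ¬done): greatest fixpoint, start Z0 = {q1, q6}, keep only states in Sat with some successor in Z. Z1 = {q6}; fixed.
Sat(EG (¬valid ∧ ¬done)) = {q6}
AG (EG (¬valid ∧ ¬done)): greatest fixpoint, start Z0 = {q6}, keep only states in Sat with every successor in Z. Already a fixed point.
Sat(AG (EG (¬valid ∧ ¬done))) = {q6}

{q6}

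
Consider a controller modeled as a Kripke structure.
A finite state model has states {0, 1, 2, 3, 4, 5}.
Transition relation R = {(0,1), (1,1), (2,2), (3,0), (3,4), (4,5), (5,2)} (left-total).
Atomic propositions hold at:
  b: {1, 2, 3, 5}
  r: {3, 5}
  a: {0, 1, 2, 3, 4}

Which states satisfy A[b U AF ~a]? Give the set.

Sat(~a) = {5}
AF ~a: least fixpoint, start Z0 = {5}, add states with every successor in Z. Z1 = {4, 5}; fixed.
Sat(AF ~a) = {4, 5}
A[b U AF ~a]: least fixpoint, start Z0 = Sat(AF ~a) = {4, 5}, add states in Sat(b) with every successor in Z. Already a fixed point.
Sat(A[b U AF ~a]) = {4, 5}

{4, 5}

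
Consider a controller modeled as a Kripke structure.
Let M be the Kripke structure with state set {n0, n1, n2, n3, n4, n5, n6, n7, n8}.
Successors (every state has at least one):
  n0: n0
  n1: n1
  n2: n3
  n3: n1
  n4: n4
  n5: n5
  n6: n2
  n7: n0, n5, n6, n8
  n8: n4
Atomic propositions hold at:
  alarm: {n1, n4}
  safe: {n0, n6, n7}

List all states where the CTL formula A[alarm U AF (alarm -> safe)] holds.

Sat(alarm -> safe) = {n0, n2, n3, n5, n6, n7, n8}
AF (alarm -> safe): least fixpoint, start Z0 = {n0, n2, n3, n5, n6, n7, n8}, add states with every successor in Z. Already a fixed point.
Sat(AF (alarm -> safe)) = {n0, n2, n3, n5, n6, n7, n8}
A[alarm U AF (alarm -> safe)]: least fixpoint, start Z0 = Sat(AF (alarm -> safe)) = {n0, n2, n3, n5, n6, n7, n8}, add states in Sat(alarm) with every successor in Z. Already a fixed point.
Sat(A[alarm U AF (alarm -> safe)]) = {n0, n2, n3, n5, n6, n7, n8}

{n0, n2, n3, n5, n6, n7, n8}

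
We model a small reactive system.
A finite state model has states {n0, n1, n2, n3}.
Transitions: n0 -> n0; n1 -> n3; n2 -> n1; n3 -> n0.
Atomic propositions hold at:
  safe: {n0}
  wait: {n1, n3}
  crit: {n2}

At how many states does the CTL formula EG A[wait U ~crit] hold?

3

Sat(~crit) = {n0, n1, n3}
A[wait U ~crit]: least fixpoint, start Z0 = Sat(~crit) = {n0, n1, n3}, add states in Sat(wait) with every successor in Z. Already a fixed point.
Sat(A[wait U ~crit]) = {n0, n1, n3}
EG A[wait U ~crit]: greatest fixpoint, start Z0 = {n0, n1, n3}, keep only states in Sat with some successor in Z. Already a fixed point.
Sat(EG A[wait U ~crit]) = {n0, n1, n3}
|Sat(EG A[wait U ~crit])| = |{n0, n1, n3}| = 3.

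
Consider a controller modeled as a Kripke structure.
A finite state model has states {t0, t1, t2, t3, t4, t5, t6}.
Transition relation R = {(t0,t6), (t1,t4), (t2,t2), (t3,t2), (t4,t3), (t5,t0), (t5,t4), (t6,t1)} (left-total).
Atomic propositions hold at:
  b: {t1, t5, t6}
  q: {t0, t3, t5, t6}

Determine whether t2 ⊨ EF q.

EF q: least fixpoint, start Z0 = {t0, t3, t5, t6}, add states with some successor in Z. Z1 = {t0, t3, t4, t5, t6}; Z2 = {t0, t1, t3, t4, t5, t6}; fixed.
Sat(EF q) = {t0, t1, t3, t4, t5, t6}
t2 ∉ Sat(EF q) = {t0, t1, t3, t4, t5, t6}, so the formula does not hold at t2.

No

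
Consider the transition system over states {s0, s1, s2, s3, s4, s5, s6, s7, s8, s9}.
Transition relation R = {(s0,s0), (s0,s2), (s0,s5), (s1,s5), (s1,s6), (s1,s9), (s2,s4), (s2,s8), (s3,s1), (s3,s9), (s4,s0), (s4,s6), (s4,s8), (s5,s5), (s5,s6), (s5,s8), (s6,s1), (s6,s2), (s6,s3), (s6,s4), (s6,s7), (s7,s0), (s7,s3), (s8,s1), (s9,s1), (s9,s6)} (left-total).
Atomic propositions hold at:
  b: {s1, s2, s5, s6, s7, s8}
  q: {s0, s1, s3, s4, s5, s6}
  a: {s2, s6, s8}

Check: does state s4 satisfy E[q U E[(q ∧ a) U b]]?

Yes

Sat(q ∧ a) = {s6}
E[(q ∧ a) U b]: least fixpoint, start Z0 = Sat(b) = {s1, s2, s5, s6, s7, s8}, add states in Sat(q ∧ a) with some successor in Z. Already a fixed point.
Sat(E[(q ∧ a) U b]) = {s1, s2, s5, s6, s7, s8}
E[q U E[(q ∧ a) U b]]: least fixpoint, start Z0 = Sat(E[(q ∧ a) U b]) = {s1, s2, s5, s6, s7, s8}, add states in Sat(q) with some successor in Z. Z1 = {s0, s1, s2, s3, s4, s5, s6, s7, s8}; fixed.
Sat(E[q U E[(q ∧ a) U b]]) = {s0, s1, s2, s3, s4, s5, s6, s7, s8}
s4 ∈ Sat(E[q U E[(q ∧ a) U b]]) = {s0, s1, s2, s3, s4, s5, s6, s7, s8}, so the formula holds at s4.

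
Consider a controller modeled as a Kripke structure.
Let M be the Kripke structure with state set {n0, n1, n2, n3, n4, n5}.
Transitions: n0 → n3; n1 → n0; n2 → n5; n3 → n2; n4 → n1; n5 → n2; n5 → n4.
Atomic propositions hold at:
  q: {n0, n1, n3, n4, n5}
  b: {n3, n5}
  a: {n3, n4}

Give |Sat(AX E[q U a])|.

E[q U a]: least fixpoint, start Z0 = Sat(a) = {n3, n4}, add states in Sat(q) with some successor in Z. Z1 = {n0, n3, n4, n5}; Z2 = {n0, n1, n3, n4, n5}; fixed.
Sat(E[q U a]) = {n0, n1, n3, n4, n5}
Sat(AX E[q U a]) = {s : every successor in {n0, n1, n3, n4, n5}} = {n0, n1, n2, n4}
|Sat(AX E[q U a])| = |{n0, n1, n2, n4}| = 4.

4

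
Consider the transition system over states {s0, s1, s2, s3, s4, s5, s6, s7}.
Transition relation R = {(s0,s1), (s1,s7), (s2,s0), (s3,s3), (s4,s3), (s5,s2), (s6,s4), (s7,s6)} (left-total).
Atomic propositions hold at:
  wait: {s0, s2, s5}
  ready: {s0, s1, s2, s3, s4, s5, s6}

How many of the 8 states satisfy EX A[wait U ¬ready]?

1

Sat(¬ready) = {s7}
A[wait U ¬ready]: least fixpoint, start Z0 = Sat(¬ready) = {s7}, add states in Sat(wait) with every successor in Z. Already a fixed point.
Sat(A[wait U ¬ready]) = {s7}
Sat(EX A[wait U ¬ready]) = {s : some successor in {s7}} = {s1}
|Sat(EX A[wait U ¬ready])| = |{s1}| = 1.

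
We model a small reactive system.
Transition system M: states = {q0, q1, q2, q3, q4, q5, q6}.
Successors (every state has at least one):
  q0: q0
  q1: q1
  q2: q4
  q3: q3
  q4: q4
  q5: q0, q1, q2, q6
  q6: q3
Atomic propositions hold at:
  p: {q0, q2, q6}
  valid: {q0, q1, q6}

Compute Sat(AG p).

AG p: greatest fixpoint, start Z0 = {q0, q2, q6}, keep only states in Sat with every successor in Z. Z1 = {q0}; fixed.
Sat(AG p) = {q0}

{q0}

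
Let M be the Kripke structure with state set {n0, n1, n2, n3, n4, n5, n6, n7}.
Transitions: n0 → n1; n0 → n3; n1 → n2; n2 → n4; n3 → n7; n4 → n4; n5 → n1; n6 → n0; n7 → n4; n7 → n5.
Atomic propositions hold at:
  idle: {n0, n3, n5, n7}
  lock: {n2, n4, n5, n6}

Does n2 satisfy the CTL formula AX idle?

No

Sat(AX idle) = {s : every successor in {n0, n3, n5, n7}} = {n3, n6}
n2 ∉ Sat(AX idle) = {n3, n6}, so the formula does not hold at n2.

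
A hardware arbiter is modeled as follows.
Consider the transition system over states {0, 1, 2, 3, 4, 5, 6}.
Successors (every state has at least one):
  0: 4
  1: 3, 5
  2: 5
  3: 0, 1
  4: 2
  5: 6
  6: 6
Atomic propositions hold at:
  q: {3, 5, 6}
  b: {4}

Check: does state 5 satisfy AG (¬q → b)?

Sat(¬q) = {0, 1, 2, 4}
Sat(¬q → b) = {3, 4, 5, 6}
AG (¬q → b): greatest fixpoint, start Z0 = {3, 4, 5, 6}, keep only states in Sat with every successor in Z. Z1 = {5, 6}; fixed.
Sat(AG (¬q → b)) = {5, 6}
5 ∈ Sat(AG (¬q → b)) = {5, 6}, so the formula holds at 5.

Yes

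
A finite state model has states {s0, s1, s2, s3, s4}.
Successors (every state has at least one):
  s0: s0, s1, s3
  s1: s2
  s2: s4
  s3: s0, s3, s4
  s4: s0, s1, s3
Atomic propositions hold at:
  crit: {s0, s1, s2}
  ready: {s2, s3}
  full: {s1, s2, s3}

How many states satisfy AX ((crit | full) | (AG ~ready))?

Sat(crit | full) = {s0, s1, s2, s3}
Sat(~ready) = {s0, s1, s4}
AG ~ready: greatest fixpoint, start Z0 = {s0, s1, s4}, keep only states in Sat with every successor in Z. Z1 = ∅; fixed.
Sat(AG ~ready) = ∅
Sat((crit | full) | (AG ~ready)) = {s0, s1, s2, s3}
Sat(AX ((crit | full) | (AG ~ready))) = {s : every successor in {s0, s1, s2, s3}} = {s0, s1, s4}
|Sat(AX ((crit | full) | (AG ~ready)))| = |{s0, s1, s4}| = 3.

3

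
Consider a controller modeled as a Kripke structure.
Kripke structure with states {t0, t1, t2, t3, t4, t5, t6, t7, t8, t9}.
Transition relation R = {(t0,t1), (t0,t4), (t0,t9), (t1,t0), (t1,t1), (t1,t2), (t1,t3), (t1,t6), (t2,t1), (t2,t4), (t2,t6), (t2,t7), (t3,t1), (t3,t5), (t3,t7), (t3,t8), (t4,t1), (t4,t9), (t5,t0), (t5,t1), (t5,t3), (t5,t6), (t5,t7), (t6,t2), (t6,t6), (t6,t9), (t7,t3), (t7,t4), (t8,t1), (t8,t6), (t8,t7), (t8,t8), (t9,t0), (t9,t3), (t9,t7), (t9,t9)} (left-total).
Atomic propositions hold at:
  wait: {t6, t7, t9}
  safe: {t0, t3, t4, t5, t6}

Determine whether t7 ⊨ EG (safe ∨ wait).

Yes

Sat(safe ∨ wait) = {t0, t3, t4, t5, t6, t7, t9}
EG (safe ∨ wait): greatest fixpoint, start Z0 = {t0, t3, t4, t5, t6, t7, t9}, keep only states in Sat with some successor in Z. Already a fixed point.
Sat(EG (safe ∨ wait)) = {t0, t3, t4, t5, t6, t7, t9}
t7 ∈ Sat(EG (safe ∨ wait)) = {t0, t3, t4, t5, t6, t7, t9}, so the formula holds at t7.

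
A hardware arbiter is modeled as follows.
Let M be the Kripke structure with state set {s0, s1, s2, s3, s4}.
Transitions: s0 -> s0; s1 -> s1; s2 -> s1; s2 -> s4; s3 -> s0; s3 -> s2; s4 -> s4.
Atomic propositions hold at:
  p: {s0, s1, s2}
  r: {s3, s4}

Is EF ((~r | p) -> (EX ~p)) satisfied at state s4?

Yes

Sat(~r) = {s0, s1, s2}
Sat(~r | p) = {s0, s1, s2}
Sat(~p) = {s3, s4}
Sat(EX ~p) = {s : some successor in {s3, s4}} = {s2, s4}
Sat((~r | p) -> (EX ~p)) = {s2, s3, s4}
EF ((~r | p) -> (EX ~p)): least fixpoint, start Z0 = {s2, s3, s4}, add states with some successor in Z. Already a fixed point.
Sat(EF ((~r | p) -> (EX ~p))) = {s2, s3, s4}
s4 ∈ Sat(EF ((~r | p) -> (EX ~p))) = {s2, s3, s4}, so the formula holds at s4.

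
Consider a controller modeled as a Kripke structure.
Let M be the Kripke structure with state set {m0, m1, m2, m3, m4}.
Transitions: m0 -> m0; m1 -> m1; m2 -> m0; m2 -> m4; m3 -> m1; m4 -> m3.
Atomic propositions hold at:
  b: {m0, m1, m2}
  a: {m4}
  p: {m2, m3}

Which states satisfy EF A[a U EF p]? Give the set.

{m2, m3, m4}

EF p: least fixpoint, start Z0 = {m2, m3}, add states with some successor in Z. Z1 = {m2, m3, m4}; fixed.
Sat(EF p) = {m2, m3, m4}
A[a U EF p]: least fixpoint, start Z0 = Sat(EF p) = {m2, m3, m4}, add states in Sat(a) with every successor in Z. Already a fixed point.
Sat(A[a U EF p]) = {m2, m3, m4}
EF A[a U EF p]: least fixpoint, start Z0 = {m2, m3, m4}, add states with some successor in Z. Already a fixed point.
Sat(EF A[a U EF p]) = {m2, m3, m4}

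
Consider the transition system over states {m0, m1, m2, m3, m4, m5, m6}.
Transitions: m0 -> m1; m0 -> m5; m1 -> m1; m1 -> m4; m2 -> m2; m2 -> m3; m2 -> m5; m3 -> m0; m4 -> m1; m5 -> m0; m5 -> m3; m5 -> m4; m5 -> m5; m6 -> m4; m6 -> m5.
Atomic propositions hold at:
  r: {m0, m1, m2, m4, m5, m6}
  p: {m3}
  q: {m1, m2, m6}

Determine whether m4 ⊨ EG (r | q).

Yes

Sat(r | q) = {m0, m1, m2, m4, m5, m6}
EG (r | q): greatest fixpoint, start Z0 = {m0, m1, m2, m4, m5, m6}, keep only states in Sat with some successor in Z. Already a fixed point.
Sat(EG (r | q)) = {m0, m1, m2, m4, m5, m6}
m4 ∈ Sat(EG (r | q)) = {m0, m1, m2, m4, m5, m6}, so the formula holds at m4.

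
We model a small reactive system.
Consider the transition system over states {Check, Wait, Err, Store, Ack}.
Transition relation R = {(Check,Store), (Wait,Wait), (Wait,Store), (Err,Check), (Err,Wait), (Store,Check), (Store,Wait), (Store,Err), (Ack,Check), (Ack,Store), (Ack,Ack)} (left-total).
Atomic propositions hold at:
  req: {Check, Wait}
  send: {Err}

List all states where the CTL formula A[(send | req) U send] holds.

Sat(send | req) = {Check, Wait, Err}
A[(send | req) U send]: least fixpoint, start Z0 = Sat(send) = {Err}, add states in Sat(send | req) with every successor in Z. Already a fixed point.
Sat(A[(send | req) U send]) = {Err}

{Err}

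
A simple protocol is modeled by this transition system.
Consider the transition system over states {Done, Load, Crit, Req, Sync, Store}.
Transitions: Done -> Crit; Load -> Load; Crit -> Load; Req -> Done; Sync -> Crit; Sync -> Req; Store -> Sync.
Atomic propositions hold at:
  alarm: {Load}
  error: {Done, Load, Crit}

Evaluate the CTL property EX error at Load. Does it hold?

Sat(EX error) = {s : some successor in {Done, Load, Crit}} = {Done, Load, Crit, Req, Sync}
Load ∈ Sat(EX error) = {Done, Load, Crit, Req, Sync}, so the formula holds at Load.

Yes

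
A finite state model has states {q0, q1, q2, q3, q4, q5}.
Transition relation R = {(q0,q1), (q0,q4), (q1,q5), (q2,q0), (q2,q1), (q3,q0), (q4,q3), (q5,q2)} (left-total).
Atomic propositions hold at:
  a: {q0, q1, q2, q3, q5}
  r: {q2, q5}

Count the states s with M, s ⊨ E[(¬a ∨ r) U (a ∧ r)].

Sat(¬a) = {q4}
Sat(¬a ∨ r) = {q2, q4, q5}
Sat(a ∧ r) = {q2, q5}
E[(¬a ∨ r) U (a ∧ r)]: least fixpoint, start Z0 = Sat((a ∧ r)) = {q2, q5}, add states in Sat(¬a ∨ r) with some successor in Z. Already a fixed point.
Sat(E[(¬a ∨ r) U (a ∧ r)]) = {q2, q5}
|Sat(E[(¬a ∨ r) U (a ∧ r)])| = |{q2, q5}| = 2.

2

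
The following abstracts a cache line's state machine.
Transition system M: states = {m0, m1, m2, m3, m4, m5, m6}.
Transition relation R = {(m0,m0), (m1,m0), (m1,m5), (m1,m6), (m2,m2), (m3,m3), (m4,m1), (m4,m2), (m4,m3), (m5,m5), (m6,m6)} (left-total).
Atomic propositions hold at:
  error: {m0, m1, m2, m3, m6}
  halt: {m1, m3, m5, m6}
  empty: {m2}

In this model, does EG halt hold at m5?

EG halt: greatest fixpoint, start Z0 = {m1, m3, m5, m6}, keep only states in Sat with some successor in Z. Already a fixed point.
Sat(EG halt) = {m1, m3, m5, m6}
m5 ∈ Sat(EG halt) = {m1, m3, m5, m6}, so the formula holds at m5.

Yes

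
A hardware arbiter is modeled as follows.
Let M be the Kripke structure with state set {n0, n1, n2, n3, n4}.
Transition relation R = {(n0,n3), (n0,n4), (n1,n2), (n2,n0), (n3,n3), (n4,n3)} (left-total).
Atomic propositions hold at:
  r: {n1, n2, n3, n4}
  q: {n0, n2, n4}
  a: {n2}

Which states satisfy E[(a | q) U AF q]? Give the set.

Sat(a | q) = {n0, n2, n4}
AF q: least fixpoint, start Z0 = {n0, n2, n4}, add states with every successor in Z. Z1 = {n0, n1, n2, n4}; fixed.
Sat(AF q) = {n0, n1, n2, n4}
E[(a | q) U AF q]: least fixpoint, start Z0 = Sat(AF q) = {n0, n1, n2, n4}, add states in Sat(a | q) with some successor in Z. Already a fixed point.
Sat(E[(a | q) U AF q]) = {n0, n1, n2, n4}

{n0, n1, n2, n4}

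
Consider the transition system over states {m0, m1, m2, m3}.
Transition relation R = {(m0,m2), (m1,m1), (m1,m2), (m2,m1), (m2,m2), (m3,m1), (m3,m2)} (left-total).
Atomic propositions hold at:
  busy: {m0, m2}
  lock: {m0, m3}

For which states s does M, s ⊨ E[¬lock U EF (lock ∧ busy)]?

{m0}

Sat(¬lock) = {m1, m2}
Sat(lock ∧ busy) = {m0}
EF (lock ∧ busy): least fixpoint, start Z0 = {m0}, add states with some successor in Z. Already a fixed point.
Sat(EF (lock ∧ busy)) = {m0}
E[¬lock U EF (lock ∧ busy)]: least fixpoint, start Z0 = Sat(EF (lock ∧ busy)) = {m0}, add states in Sat(¬lock) with some successor in Z. Already a fixed point.
Sat(E[¬lock U EF (lock ∧ busy)]) = {m0}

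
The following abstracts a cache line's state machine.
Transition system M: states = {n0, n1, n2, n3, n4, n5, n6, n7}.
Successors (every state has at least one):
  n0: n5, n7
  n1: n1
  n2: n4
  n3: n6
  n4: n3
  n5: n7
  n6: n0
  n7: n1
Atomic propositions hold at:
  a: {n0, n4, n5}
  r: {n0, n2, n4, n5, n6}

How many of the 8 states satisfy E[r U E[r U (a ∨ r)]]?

5

Sat(a ∨ r) = {n0, n2, n4, n5, n6}
E[r U (a ∨ r)]: least fixpoint, start Z0 = Sat((a ∨ r)) = {n0, n2, n4, n5, n6}, add states in Sat(r) with some successor in Z. Already a fixed point.
Sat(E[r U (a ∨ r)]) = {n0, n2, n4, n5, n6}
E[r U E[r U (a ∨ r)]]: least fixpoint, start Z0 = Sat(E[r U (a ∨ r)]) = {n0, n2, n4, n5, n6}, add states in Sat(r) with some successor in Z. Already a fixed point.
Sat(E[r U E[r U (a ∨ r)]]) = {n0, n2, n4, n5, n6}
|Sat(E[r U E[r U (a ∨ r)]])| = |{n0, n2, n4, n5, n6}| = 5.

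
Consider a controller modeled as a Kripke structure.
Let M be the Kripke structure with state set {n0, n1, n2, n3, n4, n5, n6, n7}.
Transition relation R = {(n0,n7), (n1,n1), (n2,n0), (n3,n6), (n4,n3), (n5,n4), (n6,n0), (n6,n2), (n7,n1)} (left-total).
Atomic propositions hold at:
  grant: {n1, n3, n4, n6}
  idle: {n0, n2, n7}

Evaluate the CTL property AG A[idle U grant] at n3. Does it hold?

A[idle U grant]: least fixpoint, start Z0 = Sat(grant) = {n1, n3, n4, n6}, add states in Sat(idle) with every successor in Z. Z1 = {n1, n3, n4, n6, n7}; Z2 = {n0, n1, n3, n4, n6, n7}; Z3 = {n0, n1, n2, n3, n4, n6, n7}; fixed.
Sat(A[idle U grant]) = {n0, n1, n2, n3, n4, n6, n7}
AG A[idle U grant]: greatest fixpoint, start Z0 = {n0, n1, n2, n3, n4, n6, n7}, keep only states in Sat with every successor in Z. Already a fixed point.
Sat(AG A[idle U grant]) = {n0, n1, n2, n3, n4, n6, n7}
n3 ∈ Sat(AG A[idle U grant]) = {n0, n1, n2, n3, n4, n6, n7}, so the formula holds at n3.

Yes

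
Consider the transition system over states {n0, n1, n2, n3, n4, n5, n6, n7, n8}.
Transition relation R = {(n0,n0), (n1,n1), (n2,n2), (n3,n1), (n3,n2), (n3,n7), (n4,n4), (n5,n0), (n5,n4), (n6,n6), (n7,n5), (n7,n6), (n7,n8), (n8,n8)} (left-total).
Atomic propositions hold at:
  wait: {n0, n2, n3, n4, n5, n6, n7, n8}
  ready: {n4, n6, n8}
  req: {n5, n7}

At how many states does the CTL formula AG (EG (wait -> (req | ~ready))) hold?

3

Sat(~ready) = {n0, n1, n2, n3, n5, n7}
Sat(req | ~ready) = {n0, n1, n2, n3, n5, n7}
Sat(wait -> (req | ~ready)) = {n0, n1, n2, n3, n5, n7}
EG (wait -> (req | ~ready)): greatest fixpoint, start Z0 = {n0, n1, n2, n3, n5, n7}, keep only states in Sat with some successor in Z. Already a fixed point.
Sat(EG (wait -> (req | ~ready))) = {n0, n1, n2, n3, n5, n7}
AG (EG (wait -> (req | ~ready))): greatest fixpoint, start Z0 = {n0, n1, n2, n3, n5, n7}, keep only states in Sat with every successor in Z. Z1 = {n0, n1, n2, n3}; Z2 = {n0, n1, n2}; fixed.
Sat(AG (EG (wait -> (req | ~ready)))) = {n0, n1, n2}
|Sat(AG (EG (wait -> (req | ~ready))))| = |{n0, n1, n2}| = 3.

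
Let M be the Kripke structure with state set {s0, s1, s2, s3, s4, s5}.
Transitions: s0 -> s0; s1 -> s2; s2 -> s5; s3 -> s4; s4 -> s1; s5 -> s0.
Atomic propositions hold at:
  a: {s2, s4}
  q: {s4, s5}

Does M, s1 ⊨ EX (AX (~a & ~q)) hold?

No

Sat(~a) = {s0, s1, s3, s5}
Sat(~q) = {s0, s1, s2, s3}
Sat(~a & ~q) = {s0, s1, s3}
Sat(AX (~a & ~q)) = {s : every successor in {s0, s1, s3}} = {s0, s4, s5}
Sat(EX (AX (~a & ~q))) = {s : some successor in {s0, s4, s5}} = {s0, s2, s3, s5}
s1 ∉ Sat(EX (AX (~a & ~q))) = {s0, s2, s3, s5}, so the formula does not hold at s1.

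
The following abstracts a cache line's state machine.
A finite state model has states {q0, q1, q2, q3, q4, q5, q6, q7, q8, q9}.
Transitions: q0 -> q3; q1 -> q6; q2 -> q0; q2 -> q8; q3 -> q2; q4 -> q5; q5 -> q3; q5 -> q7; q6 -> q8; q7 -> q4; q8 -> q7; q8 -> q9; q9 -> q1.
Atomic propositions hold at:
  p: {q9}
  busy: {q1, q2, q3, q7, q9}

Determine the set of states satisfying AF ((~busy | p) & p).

{q9}

Sat(~busy) = {q0, q4, q5, q6, q8}
Sat(~busy | p) = {q0, q4, q5, q6, q8, q9}
Sat((~busy | p) & p) = {q9}
AF ((~busy | p) & p): least fixpoint, start Z0 = {q9}, add states with every successor in Z. Already a fixed point.
Sat(AF ((~busy | p) & p)) = {q9}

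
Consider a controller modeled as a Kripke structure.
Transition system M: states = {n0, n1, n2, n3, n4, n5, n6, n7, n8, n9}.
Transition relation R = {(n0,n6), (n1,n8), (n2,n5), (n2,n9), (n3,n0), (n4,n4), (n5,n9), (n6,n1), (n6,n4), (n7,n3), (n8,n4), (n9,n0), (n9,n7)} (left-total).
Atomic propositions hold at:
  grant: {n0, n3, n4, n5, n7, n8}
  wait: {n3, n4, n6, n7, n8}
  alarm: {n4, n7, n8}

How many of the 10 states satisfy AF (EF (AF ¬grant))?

8

Sat(¬grant) = {n1, n2, n6, n9}
AF ¬grant: least fixpoint, start Z0 = {n1, n2, n6, n9}, add states with every successor in Z. Z1 = {n0, n1, n2, n5, n6, n9}; Z2 = {n0, n1, n2, n3, n5, n6, n9}; Z3 = {n0, n1, n2, n3, n5, n6, n7, n9}; fixed.
Sat(AF ¬grant) = {n0, n1, n2, n3, n5, n6, n7, n9}
EF (AF ¬grant): least fixpoint, start Z0 = {n0, n1, n2, n3, n5, n6, n7, n9}, add states with some successor in Z. Already a fixed point.
Sat(EF (AF ¬grant)) = {n0, n1, n2, n3, n5, n6, n7, n9}
AF (EF (AF ¬grant)): least fixpoint, start Z0 = {n0, n1, n2, n3, n5, n6, n7, n9}, add states with every successor in Z. Already a fixed point.
Sat(AF (EF (AF ¬grant))) = {n0, n1, n2, n3, n5, n6, n7, n9}
|Sat(AF (EF (AF ¬grant)))| = |{n0, n1, n2, n3, n5, n6, n7, n9}| = 8.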